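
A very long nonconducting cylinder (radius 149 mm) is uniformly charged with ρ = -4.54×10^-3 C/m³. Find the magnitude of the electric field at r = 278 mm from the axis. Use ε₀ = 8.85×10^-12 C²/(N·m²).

E = 2.05×10^7 N/C

By cylindrical symmetry E is radial; use a coaxial Gaussian cylinder of radius 278 mm and length L (r > 149 mm, full cross-section enclosed).
λ_enc = ρ·πR² = (-4.54e-3)π(0.149)² = -3.166×10^-4 C/m.
Gauss's law: E·2πrL = λ_enc L/ε₀.
E = |λ_enc|/(2πε₀r) = (3.166×10^-4)/(2π·8.85×10^-12·0.278) = 2.05e7 N/C.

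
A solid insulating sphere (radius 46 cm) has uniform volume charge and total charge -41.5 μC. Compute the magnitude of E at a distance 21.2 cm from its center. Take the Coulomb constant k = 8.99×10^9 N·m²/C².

E ≈ 8.13e5 N/C

Take a concentric spherical Gaussian surface of radius r = 21.2 cm (r < R).
Only the charge within r is enclosed: Q_enc = Q·(r/R)³ = (-41.5 μC)·(21.2 cm/46 cm)³ = -4.062×10^-6 C.
Gauss's law: E·4πr² = Q_enc/ε₀.
E = k|Q_enc|/r² = (8.99×10^9)(4.062e-6)/(0.212)² = 8.13×10^5 N/C.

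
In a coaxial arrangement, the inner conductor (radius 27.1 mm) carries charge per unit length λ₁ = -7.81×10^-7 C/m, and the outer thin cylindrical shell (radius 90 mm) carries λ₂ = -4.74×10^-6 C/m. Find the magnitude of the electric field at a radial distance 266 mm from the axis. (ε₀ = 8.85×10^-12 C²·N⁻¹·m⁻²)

E = 3.73×10^5 N/C

Choose a coaxial cylinder of radius r = 266 mm (arbitrary length L) as the Gaussian surface (r > 90 mm, enclosing both).
λ_enc = λ₁ + λ₂ = (-7.81×10^-7) + (-4.74e-6) = -5.521×10^-6 C/m.
By Gauss's law (flux through the curved wall only), E·2πrL = λ_enc L/ε₀.
E = |λ_enc|/(2πε₀r) = (5.521e-6)/(2π·8.85×10^-12·0.266) = 3.73×10^5 N/C.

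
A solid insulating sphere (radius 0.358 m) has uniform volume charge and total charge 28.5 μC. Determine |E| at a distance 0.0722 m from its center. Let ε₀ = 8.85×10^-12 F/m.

By spherical symmetry E is radial; choose a Gaussian sphere of radius r = 0.0722 m (r < R).
For a uniform sphere the enclosed fraction is (r/R)³, so Q_enc = (28.5 μC)(0.0722/0.358)³ = 2.338e-7 C.
By Gauss's law, ∮E·dA = E·4πr² = Q_enc/ε₀.
E = |Q_enc|/(4πε₀r²) = (2.338×10^-7)/(4π·8.85×10^-12·(0.0722)²) = 4.03e5 N/C.

|E| ≈ 4.03e5 N/C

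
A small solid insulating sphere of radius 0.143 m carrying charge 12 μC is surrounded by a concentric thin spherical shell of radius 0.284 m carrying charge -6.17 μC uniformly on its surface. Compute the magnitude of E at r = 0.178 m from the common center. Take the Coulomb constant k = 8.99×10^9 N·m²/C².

Symmetry ⇒ E = E(r) r̂. Gaussian sphere of radius r = 0.178 m (between the bodies, 0.143 m < r < 0.284 m).
The shell at 0.284 m lies outside the Gaussian surface, so Q_enc = 12 μC = 1.20×10^-5 C.
Gauss's law: E·4πr² = Q_enc/ε₀.
E = k|Q_enc|/r² = (8.99×10^9)(1.20×10^-5)/(0.178)² = 3.40×10^6 N/C.

|E| = 3.40×10^6 N/C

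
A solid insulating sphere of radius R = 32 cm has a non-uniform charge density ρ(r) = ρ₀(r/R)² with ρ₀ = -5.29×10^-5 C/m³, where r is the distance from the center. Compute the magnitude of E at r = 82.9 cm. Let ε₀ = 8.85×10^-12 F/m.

Take a concentric spherical Gaussian surface of radius r = 82.9 cm (r > R, all charge enclosed).
Q_enc = 4π ∫₀^R ρ₀(r'/R)^2 r'² dr' = 4πρ₀R³/5 = -4.357×10^-6 C.
By Gauss's law, ∮E·dA = E·4πr² = Q_enc/ε₀.
E = |Q_enc|/(4πε₀r²) = (4.357×10^-6)/(4π·8.85×10^-12·(0.829)²) = 5.70e4 N/C.

|E| ≈ 5.70×10^4 N/C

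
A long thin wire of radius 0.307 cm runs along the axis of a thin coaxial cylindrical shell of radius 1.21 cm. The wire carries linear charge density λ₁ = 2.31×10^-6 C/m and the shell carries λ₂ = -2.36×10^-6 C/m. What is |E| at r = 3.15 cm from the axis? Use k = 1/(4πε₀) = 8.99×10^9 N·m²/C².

Coaxial Gaussian cylinder, radius r = 3.15 cm, length L (r > 1.21 cm, enclosing both).
λ_enc = λ₁ + λ₂ = (2.31e-6) + (-2.36×10^-6) = -5.00×10^-8 C/m.
Since E is radial and uniform over the curved surface, Φ = E·2πrL = Q_enc/ε₀ = λ_enc L/ε₀.
E = 2k|λ_enc|/r = 2(8.99×10^9)(5.00×10^-8)/(0.0315) = 2.85×10^4 N/C.

E ≈ 2.85e4 N/C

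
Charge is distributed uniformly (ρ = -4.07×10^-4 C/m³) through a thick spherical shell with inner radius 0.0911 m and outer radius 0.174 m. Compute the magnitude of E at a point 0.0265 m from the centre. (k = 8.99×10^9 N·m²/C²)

E = 0

By spherical symmetry E is radial; choose a Gaussian sphere of radius r = 0.0265 m (r < 0.0911 m, inside the empty cavity).
No charge is enclosed, so by Gauss's law E·4πr² = 0 ⇒ E = 0.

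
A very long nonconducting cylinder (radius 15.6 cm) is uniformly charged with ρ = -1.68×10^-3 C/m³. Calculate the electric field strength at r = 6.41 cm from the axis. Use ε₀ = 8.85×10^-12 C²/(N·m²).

E = 6.08e6 V/m

Take a coaxial cylindrical Gaussian surface of radius r = 6.41 cm and length L (r < R).
Enclosed charge per unit length: λ_enc = ρ·πr² = (-1.68e-3)π(0.0641)² = -2.169e-5 C/m.
Applying ∮E·dA = Q_enc/ε₀ with the end caps contributing no flux:
E = |λ_enc|/(2πε₀r) = (2.169×10^-5)/(2π·8.85×10^-12·0.0641) = 6.08×10^6 N/C.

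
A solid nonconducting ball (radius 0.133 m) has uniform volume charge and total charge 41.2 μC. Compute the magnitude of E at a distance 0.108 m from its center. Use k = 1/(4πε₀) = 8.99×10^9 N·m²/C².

Use a concentric Gaussian sphere at r = 0.108 m (r < R).
For a uniform sphere the enclosed fraction is (r/R)³, so Q_enc = (41.2 μC)(0.108/0.133)³ = 2.206e-5 C.
Applying ∮E·dA = Q_enc/ε₀ with Φ = E(4πr²):
E = k|Q_enc|/r² = (8.99×10^9)(2.206e-5)/(0.108)² = 1.70×10^7 N/C.

1.70e7 N/C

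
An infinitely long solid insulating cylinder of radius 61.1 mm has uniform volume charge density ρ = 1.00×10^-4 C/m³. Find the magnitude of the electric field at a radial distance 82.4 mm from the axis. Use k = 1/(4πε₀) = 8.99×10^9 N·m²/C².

2.56×10^5 V/m

Choose a coaxial cylinder of radius r = 82.4 mm (arbitrary length L) as the Gaussian surface (r > 61.1 mm, full cross-section enclosed).
λ_enc = ρ·πR² = (1.00×10^-4)π(0.0611)² = 1.173×10^-6 C/m.
By Gauss's law (flux through the curved wall only), E·2πrL = λ_enc L/ε₀.
E = 2k|λ_enc|/r = 2(8.99×10^9)(1.173×10^-6)/(0.0824) = 2.56×10^5 N/C.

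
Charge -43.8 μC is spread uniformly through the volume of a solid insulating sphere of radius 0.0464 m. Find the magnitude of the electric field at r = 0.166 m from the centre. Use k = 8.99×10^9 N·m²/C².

Take a concentric spherical Gaussian surface of radius r = 0.166 m (r > R, so the entire charge is enclosed).
Q_enc = -43.8 μC = -4.38×10^-5 C.
Gauss's law: E·4πr² = Q_enc/ε₀.
E = k|Q_enc|/r² = (8.99×10^9)(4.38×10^-5)/(0.166)² = 1.43×10^7 N/C.

E = 1.43e7 N/C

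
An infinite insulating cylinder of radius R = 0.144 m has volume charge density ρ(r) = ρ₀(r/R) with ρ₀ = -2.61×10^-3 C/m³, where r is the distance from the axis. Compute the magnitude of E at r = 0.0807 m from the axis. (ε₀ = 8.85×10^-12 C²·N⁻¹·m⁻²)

Take a coaxial cylindrical Gaussian surface of radius r = 0.0807 m and length L (r < R).
Integrating ρ over the cross-section to radius r: λ_enc = (2πρ₀/R) ∫₀^r r'^2 dr' = 2πρ₀ r^3/(3·R) = -1.995×10^-5 C/m.
Since E is radial and uniform over the curved surface, Φ = E·2πrL = Q_enc/ε₀ = λ_enc L/ε₀.
E = |λ_enc|/(2πε₀r) = (1.995×10^-5)/(2π·8.85×10^-12·0.0807) = 4.45×10^6 N/C.

E ≈ 4.45×10^6 N/C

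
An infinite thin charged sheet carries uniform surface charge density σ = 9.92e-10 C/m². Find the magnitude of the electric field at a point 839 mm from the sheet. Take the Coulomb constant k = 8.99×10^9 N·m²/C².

By planar symmetry E is perpendicular to the sheet and uniform; use a Gaussian pillbox with flat faces of area A on each side of the sheet.
Flux Φ = 2EA and Q_enc = σA, so 2EA = σA/ε₀ ⇒ E = |σ|/(2ε₀), independent of distance.
E = 2πk|σ| = 2π(8.99×10^9)(9.92e-10) = 56 N/C.

E ≈ 56 N/C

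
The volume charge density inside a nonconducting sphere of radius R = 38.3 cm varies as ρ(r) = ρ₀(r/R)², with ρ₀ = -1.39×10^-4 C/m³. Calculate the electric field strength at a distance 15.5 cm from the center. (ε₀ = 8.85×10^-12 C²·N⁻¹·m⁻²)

Symmetry ⇒ E = E(r) r̂. Gaussian sphere of radius r = 15.5 cm (r < R).
Q_enc = ∫₀^r ρ(r')·4πr'² dr' = (4πρ₀/R²) ∫₀^r r'^4 dr' = 4πρ₀ r^5/(5·R²) = -2.131e-7 C.
Gauss's law: E·4πr² = Q_enc/ε₀.
E = |Q_enc|/(4πε₀r²) = (2.131×10^-7)/(4π·8.85×10^-12·(0.155)²) = 7.97×10^4 N/C.

|E| ≈ 7.97e4 N/C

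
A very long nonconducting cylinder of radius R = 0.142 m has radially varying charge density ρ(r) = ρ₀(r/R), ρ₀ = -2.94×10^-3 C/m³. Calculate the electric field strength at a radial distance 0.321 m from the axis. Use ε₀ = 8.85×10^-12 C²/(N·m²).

6.96×10^6 N/C

Coaxial Gaussian cylinder, radius r = 0.321 m, length L (r > R, full charge per length enclosed).
λ_enc = 2π ∫₀^R ρ₀(r'/R)^1 r' dr' = 2πρ₀R²/3 = -1.242×10^-4 C/m.
Gauss's law: E·2πrL = λ_enc L/ε₀.
E = |λ_enc|/(2πε₀r) = (1.242×10^-4)/(2π·8.85×10^-12·0.321) = 6.96e6 N/C.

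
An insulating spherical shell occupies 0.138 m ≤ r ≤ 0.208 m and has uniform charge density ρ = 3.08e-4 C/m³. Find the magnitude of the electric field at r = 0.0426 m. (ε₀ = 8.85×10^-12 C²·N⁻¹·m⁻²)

By spherical symmetry E is radial; choose a Gaussian sphere of radius r = 0.0426 m (r < 0.138 m, inside the empty cavity).
Q_enc = 0 (all charge lies at larger r); Gauss's law gives E = 0.

|E| = 0 N/C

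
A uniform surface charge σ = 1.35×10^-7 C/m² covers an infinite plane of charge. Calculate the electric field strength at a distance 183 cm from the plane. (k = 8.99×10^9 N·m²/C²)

By planar symmetry E is perpendicular to the sheet and uniform; use a Gaussian pillbox with flat faces of area A on each side of the sheet.
Only the two end caps contribute flux: Φ = 2EA. With Q_enc = σA, Gauss's law gives E = |σ|/(2ε₀).
E = 2πk|σ| = 2π(8.99×10^9)(1.35×10^-7) = 7.63×10^3 N/C.

E ≈ 7.63e3 V/m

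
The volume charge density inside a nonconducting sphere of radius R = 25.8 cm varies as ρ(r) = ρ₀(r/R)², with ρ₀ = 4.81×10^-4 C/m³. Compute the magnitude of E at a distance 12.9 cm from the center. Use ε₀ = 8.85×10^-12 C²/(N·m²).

Use a concentric Gaussian sphere at r = 12.9 cm (r < R).
Q_enc = ∫₀^r ρ(r')·4πr'² dr' = (4πρ₀/R²) ∫₀^r r'^4 dr' = 4πρ₀ r^5/(5·R²) = 6.488e-7 C.
Applying ∮E·dA = Q_enc/ε₀ with Φ = E(4πr²):
E = |Q_enc|/(4πε₀r²) = (6.488×10^-7)/(4π·8.85×10^-12·(0.129)²) = 3.51×10^5 N/C.

E = 3.51×10^5 N/C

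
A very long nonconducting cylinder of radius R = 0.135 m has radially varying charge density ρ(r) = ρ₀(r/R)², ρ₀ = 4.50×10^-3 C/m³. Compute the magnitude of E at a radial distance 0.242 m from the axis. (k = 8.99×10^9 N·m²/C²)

|E| = 9.57e6 N/C

Choose a coaxial cylinder of radius r = 0.242 m (arbitrary length L) as the Gaussian surface (r > R, full charge per length enclosed).
λ_enc = 2π ∫₀^R ρ₀(r'/R)^2 r' dr' = 2πρ₀R²/4 = 1.288×10^-4 C/m.
By Gauss's law (flux through the curved wall only), E·2πrL = λ_enc L/ε₀.
E = 2k|λ_enc|/r = 2(8.99×10^9)(1.288×10^-4)/(0.242) = 9.57×10^6 N/C.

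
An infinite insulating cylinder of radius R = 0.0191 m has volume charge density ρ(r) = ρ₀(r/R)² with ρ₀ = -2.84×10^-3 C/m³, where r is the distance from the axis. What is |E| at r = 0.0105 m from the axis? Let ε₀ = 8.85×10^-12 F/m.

|E| ≈ 2.55×10^5 V/m

Coaxial Gaussian cylinder, radius r = 0.0105 m, length L (r < R).
λ_enc = ∫₀^r ρ(r')·2πr' dr' = (2πρ₀/R²)·r^4/4 = -1.486×10^-7 C/m.
Since E is radial and uniform over the curved surface, Φ = E·2πrL = Q_enc/ε₀ = λ_enc L/ε₀.
E = |λ_enc|/(2πε₀r) = (1.486×10^-7)/(2π·8.85×10^-12·0.0105) = 2.55e5 N/C.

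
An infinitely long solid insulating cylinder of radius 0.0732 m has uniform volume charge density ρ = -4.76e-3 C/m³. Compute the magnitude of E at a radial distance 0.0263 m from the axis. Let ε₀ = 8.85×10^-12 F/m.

Take a coaxial cylindrical Gaussian surface of radius r = 0.0263 m and length L (r < R).
Enclosed charge per unit length: λ_enc = ρ·πr² = (-4.76×10^-3)π(0.0263)² = -1.034×10^-5 C/m.
Gauss's law: E·2πrL = λ_enc L/ε₀.
E = |λ_enc|/(2πε₀r) = (1.034×10^-5)/(2π·8.85×10^-12·0.0263) = 7.07×10^6 N/C.

E = 7.07e6 V/m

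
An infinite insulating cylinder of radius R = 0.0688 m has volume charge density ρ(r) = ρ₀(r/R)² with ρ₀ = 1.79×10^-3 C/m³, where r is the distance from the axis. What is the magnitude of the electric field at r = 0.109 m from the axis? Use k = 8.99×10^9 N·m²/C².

Choose a coaxial cylinder of radius r = 0.109 m (arbitrary length L) as the Gaussian surface (r > R, full charge per length enclosed).
λ_enc = 2π ∫₀^R ρ₀(r'/R)^2 r' dr' = 2πρ₀R²/4 = 1.331×10^-5 C/m.
Since E is radial and uniform over the curved surface, Φ = E·2πrL = Q_enc/ε₀ = λ_enc L/ε₀.
E = 2k|λ_enc|/r = 2(8.99×10^9)(1.331×10^-5)/(0.109) = 2.20e6 N/C.

|E| ≈ 2.20e6 V/m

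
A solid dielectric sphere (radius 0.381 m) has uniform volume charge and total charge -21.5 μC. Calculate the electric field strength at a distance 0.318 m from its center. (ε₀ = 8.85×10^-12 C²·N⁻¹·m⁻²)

Use a concentric Gaussian sphere at r = 0.318 m (r < R).
For a uniform sphere the enclosed fraction is (r/R)³, so Q_enc = (-21.5 μC)(0.318/0.381)³ = -1.25e-5 C.
By Gauss's law, ∮E·dA = E·4πr² = Q_enc/ε₀.
E = |Q_enc|/(4πε₀r²) = (1.25e-5)/(4π·8.85×10^-12·(0.318)²) = 1.11e6 N/C.

E ≈ 1.11×10^6 V/m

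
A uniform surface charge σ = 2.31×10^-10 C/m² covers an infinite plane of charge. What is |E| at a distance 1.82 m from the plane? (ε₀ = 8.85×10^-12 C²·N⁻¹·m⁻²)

The symmetry is planar: E is normal to the sheet and the same magnitude on both sides. Take a pillbox straddling the sheet with end-cap area A.
Only the two end caps contribute flux: Φ = 2EA. With Q_enc = σA, Gauss's law gives E = |σ|/(2ε₀).
E = |σ|/(2ε₀) = (2.31×10^-10)/(2·8.85×10^-12) = 13.1 N/C.

|E| = 13.1 N/C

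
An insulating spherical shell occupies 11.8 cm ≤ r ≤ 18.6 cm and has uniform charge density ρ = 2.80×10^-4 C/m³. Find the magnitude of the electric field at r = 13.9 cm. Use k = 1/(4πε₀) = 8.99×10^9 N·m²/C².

E ≈ 5.69×10^5 N/C

Take a concentric spherical Gaussian surface of radius r = 13.9 cm (within the shell material, 11.8 cm < r < 18.6 cm).
Only the shell between 11.8 cm and r is enclosed: Q_enc = ρ·(4π/3)(r³ − a³) = (2.80×10^-4)·(4π/3)·((0.139)³ − (0.118)³) = 1.223×10^-6 C.
Applying ∮E·dA = Q_enc/ε₀ with Φ = E(4πr²):
E = k|Q_enc|/r² = (8.99×10^9)(1.223×10^-6)/(0.139)² = 5.69e5 N/C.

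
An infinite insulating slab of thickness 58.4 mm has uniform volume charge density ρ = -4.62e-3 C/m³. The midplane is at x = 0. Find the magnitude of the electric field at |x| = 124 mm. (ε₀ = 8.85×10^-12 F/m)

The point |x| = 124 mm lies outside the slab (half-thickness 0.0292 m). A symmetric pillbox spanning the full slab encloses Q_enc = ρ·d·A.
Flux = 2EA ⇒ E = |ρ|d/(2ε₀), independent of distance outside.
E = (4.62e-3)(0.0584)/(2·8.85×10^-12) = 1.52×10^7 N/C.

1.52×10^7 N/C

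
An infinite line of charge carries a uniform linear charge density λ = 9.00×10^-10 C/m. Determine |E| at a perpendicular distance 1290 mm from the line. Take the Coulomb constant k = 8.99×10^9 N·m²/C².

Coaxial Gaussian cylinder, radius r = 1290 mm, length L.
Q_enc = λL, so λ_enc = 9.00×10^-10 C/m.
Applying ∮E·dA = Q_enc/ε₀ with the end caps contributing no flux:
E = 2k|λ_enc|/r = 2(8.99×10^9)(9.00×10^-10)/(1.29) = 12.5 N/C.

12.5 N/C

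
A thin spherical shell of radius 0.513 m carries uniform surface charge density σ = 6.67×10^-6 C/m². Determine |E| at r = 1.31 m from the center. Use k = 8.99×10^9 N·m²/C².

1.16e5 V/m

Take a concentric spherical Gaussian surface of radius r = 1.31 m (r > 0.513 m).
The entire shell is enclosed: Q_enc = σ·4πR² = (6.67e-6)·4π·(0.513)² = 2.206×10^-5 C.
Gauss's law: E·4πr² = Q_enc/ε₀.
E = k|Q_enc|/r² = (8.99×10^9)(2.206×10^-5)/(1.31)² = 1.16e5 N/C.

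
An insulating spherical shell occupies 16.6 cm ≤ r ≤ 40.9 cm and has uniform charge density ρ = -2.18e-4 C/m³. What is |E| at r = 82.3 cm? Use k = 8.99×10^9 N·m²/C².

By spherical symmetry E is radial; choose a Gaussian sphere of radius r = 82.3 cm (r > 40.9 cm, enclosing the whole shell).
Q_enc = ρ·(4π/3)(b³ − a³) = (-2.18×10^-4)·(4π/3)·((0.409)³ − (0.166)³) = -5.83×10^-5 C.
By Gauss's law, ∮E·dA = E·4πr² = Q_enc/ε₀.
E = k|Q_enc|/r² = (8.99×10^9)(5.83×10^-5)/(0.823)² = 7.74e5 N/C.

7.74×10^5 N/C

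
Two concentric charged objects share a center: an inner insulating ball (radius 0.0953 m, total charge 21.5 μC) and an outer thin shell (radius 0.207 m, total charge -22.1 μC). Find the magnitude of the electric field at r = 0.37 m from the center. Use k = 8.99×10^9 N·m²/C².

E = 3.94e4 N/C

Symmetry ⇒ E = E(r) r̂. Gaussian sphere of radius r = 0.37 m (r > 0.207 m, enclosing both).
Q_enc = (21.5 μC) + (-22.1 μC) = -6.00×10^-7 C.
Gauss's law: E·4πr² = Q_enc/ε₀.
E = k|Q_enc|/r² = (8.99×10^9)(6.00×10^-7)/(0.37)² = 3.94×10^4 N/C.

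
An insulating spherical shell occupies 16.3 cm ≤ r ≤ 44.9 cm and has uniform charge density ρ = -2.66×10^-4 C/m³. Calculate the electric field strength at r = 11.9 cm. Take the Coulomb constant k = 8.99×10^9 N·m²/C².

Take a concentric spherical Gaussian surface of radius r = 11.9 cm (r < 16.3 cm, inside the empty cavity).
Q_enc = 0 (all charge lies at larger r); Gauss's law gives E = 0.

|E| = 0 N/C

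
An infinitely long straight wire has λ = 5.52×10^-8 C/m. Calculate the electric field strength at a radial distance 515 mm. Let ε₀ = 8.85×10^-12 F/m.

Coaxial Gaussian cylinder, radius r = 515 mm, length L.
Q_enc = λL, so λ_enc = 5.52×10^-8 C/m.
Gauss's law: E·2πrL = λ_enc L/ε₀.
E = |λ_enc|/(2πε₀r) = (5.52e-8)/(2π·8.85×10^-12·0.515) = 1.93×10^3 N/C.

|E| = 1.93×10^3 N/C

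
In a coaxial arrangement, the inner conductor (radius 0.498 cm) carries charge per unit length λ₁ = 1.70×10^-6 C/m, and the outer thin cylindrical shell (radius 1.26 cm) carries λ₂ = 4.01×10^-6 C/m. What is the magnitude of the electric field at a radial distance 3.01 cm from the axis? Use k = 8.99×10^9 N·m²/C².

Take a coaxial cylindrical Gaussian surface of radius r = 3.01 cm and length L (r > 1.26 cm, enclosing both).
λ_enc = λ₁ + λ₂ = (1.70×10^-6) + (4.01e-6) = 5.71×10^-6 C/m.
By Gauss's law (flux through the curved wall only), E·2πrL = λ_enc L/ε₀.
E = 2k|λ_enc|/r = 2(8.99×10^9)(5.71×10^-6)/(0.0301) = 3.41×10^6 N/C.

E ≈ 3.41×10^6 V/m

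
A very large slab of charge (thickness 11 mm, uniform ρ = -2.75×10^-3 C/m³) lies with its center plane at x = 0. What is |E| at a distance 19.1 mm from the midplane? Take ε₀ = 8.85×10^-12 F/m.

The point |x| = 19.1 mm lies outside the slab (half-thickness 0.0055 m). A symmetric pillbox spanning the full slab encloses Q_enc = ρ·d·A.
Flux = 2EA ⇒ E = |ρ|d/(2ε₀), independent of distance outside.
E = (2.75×10^-3)(0.011)/(2·8.85×10^-12) = 1.71e6 N/C.

|E| = 1.71e6 N/C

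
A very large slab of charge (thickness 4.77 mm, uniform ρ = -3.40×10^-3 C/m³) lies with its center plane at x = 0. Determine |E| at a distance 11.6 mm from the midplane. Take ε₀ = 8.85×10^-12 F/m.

The point |x| = 11.6 mm lies outside the slab (half-thickness 0.002385 m). A symmetric pillbox spanning the full slab encloses Q_enc = ρ·d·A.
Flux = 2EA ⇒ E = |ρ|d/(2ε₀), independent of distance outside.
E = (3.40×10^-3)(0.00477)/(2·8.85×10^-12) = 9.16×10^5 N/C.

E = 9.16×10^5 N/C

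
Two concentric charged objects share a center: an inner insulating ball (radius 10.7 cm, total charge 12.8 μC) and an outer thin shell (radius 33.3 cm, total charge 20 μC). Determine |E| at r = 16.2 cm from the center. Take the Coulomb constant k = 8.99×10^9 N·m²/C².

Use a concentric Gaussian sphere at r = 16.2 cm (between the bodies, 10.7 cm < r < 33.3 cm).
The shell at 33.3 cm lies outside the Gaussian surface, so Q_enc = 12.8 μC = 1.28×10^-5 C.
Gauss's law: E·4πr² = Q_enc/ε₀.
E = k|Q_enc|/r² = (8.99×10^9)(1.28×10^-5)/(0.162)² = 4.38×10^6 N/C.

|E| = 4.38×10^6 N/C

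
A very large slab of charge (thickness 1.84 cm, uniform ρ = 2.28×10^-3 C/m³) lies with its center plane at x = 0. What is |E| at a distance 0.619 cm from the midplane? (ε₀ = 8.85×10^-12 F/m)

E = 1.59×10^6 N/C

By symmetry E is perpendicular to the slab. A Gaussian pillbox from −0.619 cm to +0.619 cm (face area A) lies entirely within the slab.
Q_enc = ρ·(2x)·A and flux = 2EA, so 2EA = 2ρxA/ε₀ ⇒ E = |ρ|x/ε₀.
E = (2.28×10^-3)(0.00619)/(8.85×10^-12) = 1.59×10^6 N/C.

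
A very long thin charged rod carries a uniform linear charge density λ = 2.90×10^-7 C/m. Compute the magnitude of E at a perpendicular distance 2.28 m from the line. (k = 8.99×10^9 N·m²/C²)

|E| ≈ 2.29e3 V/m

By cylindrical symmetry E is radial; use a coaxial Gaussian cylinder of radius 2.28 m and length L.
Q_enc = λL, so λ_enc = 2.90×10^-7 C/m.
Gauss's law: E·2πrL = λ_enc L/ε₀.
E = 2k|λ_enc|/r = 2(8.99×10^9)(2.90×10^-7)/(2.28) = 2.29e3 N/C.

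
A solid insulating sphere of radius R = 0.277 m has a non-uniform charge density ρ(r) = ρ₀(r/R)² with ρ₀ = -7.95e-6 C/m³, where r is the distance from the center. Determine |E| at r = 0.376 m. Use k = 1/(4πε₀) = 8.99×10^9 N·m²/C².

Take a concentric spherical Gaussian surface of radius r = 0.376 m (r > R, all charge enclosed).
Q_enc = 4π ∫₀^R ρ₀(r'/R)^2 r'² dr' = 4πρ₀R³/5 = -4.247×10^-7 C.
By Gauss's law, ∮E·dA = E·4πr² = Q_enc/ε₀.
E = k|Q_enc|/r² = (8.99×10^9)(4.247×10^-7)/(0.376)² = 2.70×10^4 N/C.

|E| ≈ 2.70e4 V/m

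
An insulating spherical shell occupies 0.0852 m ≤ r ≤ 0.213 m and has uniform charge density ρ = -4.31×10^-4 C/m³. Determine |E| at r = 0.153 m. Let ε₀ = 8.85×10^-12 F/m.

|E| ≈ 2.05e6 N/C

Symmetry ⇒ E = E(r) r̂. Gaussian sphere of radius r = 0.153 m (within the shell material, 0.0852 m < r < 0.213 m).
Enclosed charge is the volume from a to r: Q_enc = (4π/3)ρ(r³ − a³) = -5.349e-6 C.
Since E is radial and uniform over the Gaussian sphere, Φ = E·4πr² = Q_enc/ε₀.
E = |Q_enc|/(4πε₀r²) = (5.349e-6)/(4π·8.85×10^-12·(0.153)²) = 2.05e6 N/C.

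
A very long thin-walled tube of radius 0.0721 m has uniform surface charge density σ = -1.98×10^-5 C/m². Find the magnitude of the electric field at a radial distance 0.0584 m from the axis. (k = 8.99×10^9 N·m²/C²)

E = 0 (no enclosed charge)

Coaxial Gaussian cylinder, radius r = 0.0584 m, length L (r < 0.0721 m, inside the shell).
No charge is enclosed, so Gauss's law gives E·2πrL = 0 ⇒ E = 0.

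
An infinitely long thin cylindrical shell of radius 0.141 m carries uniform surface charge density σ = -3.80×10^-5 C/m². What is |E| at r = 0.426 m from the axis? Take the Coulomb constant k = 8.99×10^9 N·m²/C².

Take a coaxial cylindrical Gaussian surface of radius r = 0.426 m and length L (r > 0.141 m).
The whole shell is enclosed: λ_enc = σ·2πR = (-3.80×10^-5)·2π·(0.141) = -3.367×10^-5 C/m.
By Gauss's law (flux through the curved wall only), E·2πrL = λ_enc L/ε₀.
E = 2k|λ_enc|/r = 2(8.99×10^9)(3.367×10^-5)/(0.426) = 1.42×10^6 N/C.

E = 1.42×10^6 N/C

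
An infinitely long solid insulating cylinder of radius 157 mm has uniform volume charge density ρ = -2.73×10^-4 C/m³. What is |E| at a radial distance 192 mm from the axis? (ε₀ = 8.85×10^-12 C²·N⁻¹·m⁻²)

E ≈ 1.98e6 N/C

By cylindrical symmetry E is radial; use a coaxial Gaussian cylinder of radius 192 mm and length L (r > 157 mm, full cross-section enclosed).
λ_enc = ρ·πR² = (-2.73×10^-4)π(0.157)² = -2.114e-5 C/m.
Gauss's law: E·2πrL = λ_enc L/ε₀.
E = |λ_enc|/(2πε₀r) = (2.114e-5)/(2π·8.85×10^-12·0.192) = 1.98×10^6 N/C.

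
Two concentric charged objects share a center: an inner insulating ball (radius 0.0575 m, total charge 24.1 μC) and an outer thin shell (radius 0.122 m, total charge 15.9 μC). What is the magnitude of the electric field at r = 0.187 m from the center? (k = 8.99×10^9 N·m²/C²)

Use a concentric Gaussian sphere at r = 0.187 m (r > 0.122 m, enclosing both).
Q_enc = (24.1 μC) + (15.9 μC) = 4.00e-5 C.
Applying ∮E·dA = Q_enc/ε₀ with Φ = E(4πr²):
E = k|Q_enc|/r² = (8.99×10^9)(4.00e-5)/(0.187)² = 1.03e7 N/C.

1.03×10^7 N/C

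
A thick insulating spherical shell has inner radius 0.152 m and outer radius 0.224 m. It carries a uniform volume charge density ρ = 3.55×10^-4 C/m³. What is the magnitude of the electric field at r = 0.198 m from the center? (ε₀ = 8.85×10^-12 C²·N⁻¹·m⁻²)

|E| = 1.45×10^6 N/C

Use a concentric Gaussian sphere at r = 0.198 m (within the shell material, 0.152 m < r < 0.224 m).
Enclosed charge is the volume from a to r: Q_enc = (4π/3)ρ(r³ − a³) = 6.321×10^-6 C.
Gauss's law: E·4πr² = Q_enc/ε₀.
E = |Q_enc|/(4πε₀r²) = (6.321×10^-6)/(4π·8.85×10^-12·(0.198)²) = 1.45×10^6 N/C.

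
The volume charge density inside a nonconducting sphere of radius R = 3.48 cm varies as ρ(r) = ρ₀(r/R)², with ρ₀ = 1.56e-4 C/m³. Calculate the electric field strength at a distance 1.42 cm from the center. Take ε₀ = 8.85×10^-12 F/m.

Take a concentric spherical Gaussian surface of radius r = 1.42 cm (r < R).
Q_enc = ∫₀^r ρ(r')·4πr'² dr' = (4πρ₀/R²) ∫₀^r r'^4 dr' = 4πρ₀ r^5/(5·R²) = 1.869×10^-10 C.
Applying ∮E·dA = Q_enc/ε₀ with Φ = E(4πr²):
E = |Q_enc|/(4πε₀r²) = (1.869×10^-10)/(4π·8.85×10^-12·(0.0142)²) = 8.34e3 N/C.

8.34e3 V/m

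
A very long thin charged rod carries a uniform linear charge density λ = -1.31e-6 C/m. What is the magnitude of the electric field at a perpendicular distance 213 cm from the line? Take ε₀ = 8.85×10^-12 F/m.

Coaxial Gaussian cylinder, radius r = 213 cm, length L.
Q_enc = λL, so λ_enc = -1.31×10^-6 C/m.
By Gauss's law (flux through the curved wall only), E·2πrL = λ_enc L/ε₀.
E = |λ_enc|/(2πε₀r) = (1.31×10^-6)/(2π·8.85×10^-12·2.13) = 1.11×10^4 N/C.

E ≈ 1.11×10^4 N/C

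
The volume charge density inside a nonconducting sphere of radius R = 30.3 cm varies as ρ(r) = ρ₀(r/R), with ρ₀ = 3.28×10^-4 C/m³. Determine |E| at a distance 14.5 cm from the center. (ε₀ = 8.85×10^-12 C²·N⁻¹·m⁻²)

|E| ≈ 6.43×10^5 V/m

By spherical symmetry E is radial; choose a Gaussian sphere of radius r = 14.5 cm (r < R).
Integrate the density: Q_enc = 4π ∫₀^r ρ₀(r'/R)^1 r'² dr' = 4πρ₀ r^4/(4·R) = 1.503e-6 C.
By Gauss's law, ∮E·dA = E·4πr² = Q_enc/ε₀.
E = |Q_enc|/(4πε₀r²) = (1.503×10^-6)/(4π·8.85×10^-12·(0.145)²) = 6.43e5 N/C.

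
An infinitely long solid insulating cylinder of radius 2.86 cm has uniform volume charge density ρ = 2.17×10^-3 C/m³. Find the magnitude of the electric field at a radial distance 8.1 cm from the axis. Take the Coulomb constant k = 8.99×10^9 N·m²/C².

1.24×10^6 N/C

Coaxial Gaussian cylinder, radius r = 8.1 cm, length L (r > 2.86 cm, full cross-section enclosed).
λ_enc = ρ·πR² = (2.17×10^-3)π(0.0286)² = 5.576e-6 C/m.
Applying ∮E·dA = Q_enc/ε₀ with the end caps contributing no flux:
E = 2k|λ_enc|/r = 2(8.99×10^9)(5.576e-6)/(0.081) = 1.24×10^6 N/C.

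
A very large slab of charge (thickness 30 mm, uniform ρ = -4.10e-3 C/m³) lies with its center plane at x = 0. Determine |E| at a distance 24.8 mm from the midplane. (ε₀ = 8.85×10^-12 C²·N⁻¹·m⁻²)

E ≈ 6.95e6 N/C

The point |x| = 24.8 mm lies outside the slab (half-thickness 0.015 m). A symmetric pillbox spanning the full slab encloses Q_enc = ρ·d·A.
Flux = 2EA ⇒ E = |ρ|d/(2ε₀), independent of distance outside.
E = (4.10e-3)(0.03)/(2·8.85×10^-12) = 6.95×10^6 N/C.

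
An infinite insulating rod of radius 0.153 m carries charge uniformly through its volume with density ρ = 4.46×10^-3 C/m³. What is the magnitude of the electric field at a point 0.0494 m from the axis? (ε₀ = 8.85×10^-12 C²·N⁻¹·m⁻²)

1.24×10^7 N/C

Take a coaxial cylindrical Gaussian surface of radius r = 0.0494 m and length L (r < R).
Enclosed charge per unit length: λ_enc = ρ·πr² = (4.46e-3)π(0.0494)² = 3.419×10^-5 C/m.
By Gauss's law (flux through the curved wall only), E·2πrL = λ_enc L/ε₀.
E = |λ_enc|/(2πε₀r) = (3.419×10^-5)/(2π·8.85×10^-12·0.0494) = 1.24×10^7 N/C.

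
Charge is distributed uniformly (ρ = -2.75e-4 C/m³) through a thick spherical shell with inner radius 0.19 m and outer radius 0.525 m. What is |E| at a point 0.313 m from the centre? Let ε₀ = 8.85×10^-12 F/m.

E ≈ 2.52×10^6 N/C

Take a concentric spherical Gaussian surface of radius r = 0.313 m (within the shell material, 0.19 m < r < 0.525 m).
Only the shell between 0.19 m and r is enclosed: Q_enc = ρ·(4π/3)(r³ − a³) = (-2.75×10^-4)·(4π/3)·((0.313)³ − (0.19)³) = -2.742×10^-5 C.
By Gauss's law, ∮E·dA = E·4πr² = Q_enc/ε₀.
E = |Q_enc|/(4πε₀r²) = (2.742e-5)/(4π·8.85×10^-12·(0.313)²) = 2.52×10^6 N/C.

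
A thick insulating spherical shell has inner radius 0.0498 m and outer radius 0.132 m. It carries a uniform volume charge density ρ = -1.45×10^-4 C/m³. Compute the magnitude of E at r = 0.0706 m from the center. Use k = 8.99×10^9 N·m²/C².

E ≈ 2.50×10^5 V/m

By spherical symmetry E is radial; choose a Gaussian sphere of radius r = 0.0706 m (within the shell material, 0.0498 m < r < 0.132 m).
Enclosed charge is the volume from a to r: Q_enc = (4π/3)ρ(r³ − a³) = -1.387×10^-7 C.
Since E is radial and uniform over the Gaussian sphere, Φ = E·4πr² = Q_enc/ε₀.
E = k|Q_enc|/r² = (8.99×10^9)(1.387e-7)/(0.0706)² = 2.50×10^5 N/C.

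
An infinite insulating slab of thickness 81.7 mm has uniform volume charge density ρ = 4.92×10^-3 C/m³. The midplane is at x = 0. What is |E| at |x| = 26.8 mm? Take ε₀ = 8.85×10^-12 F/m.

By symmetry E is perpendicular to the slab. A Gaussian pillbox from −26.8 mm to +26.8 mm (face area A) lies entirely within the slab.
Q_enc = ρ·(2x)·A and flux = 2EA, so 2EA = 2ρxA/ε₀ ⇒ E = |ρ|x/ε₀.
E = (4.92×10^-3)(0.0268)/(8.85×10^-12) = 1.49×10^7 N/C.

|E| ≈ 1.49×10^7 V/m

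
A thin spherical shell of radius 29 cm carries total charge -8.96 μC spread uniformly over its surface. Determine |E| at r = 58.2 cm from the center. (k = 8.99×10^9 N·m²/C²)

E ≈ 2.38e5 V/m

By spherical symmetry E is radial; choose a Gaussian sphere of radius r = 58.2 cm (r > 29 cm).
The entire shell is enclosed: Q_enc = -8.96×10^-6 C.
Gauss's law: E·4πr² = Q_enc/ε₀.
E = k|Q_enc|/r² = (8.99×10^9)(8.96×10^-6)/(0.582)² = 2.38×10^5 N/C.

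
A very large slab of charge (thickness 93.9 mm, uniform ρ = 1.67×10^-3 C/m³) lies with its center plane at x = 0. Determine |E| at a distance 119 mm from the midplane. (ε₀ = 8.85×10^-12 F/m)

The point |x| = 119 mm lies outside the slab (half-thickness 0.04695 m). A symmetric pillbox spanning the full slab encloses Q_enc = ρ·d·A.
Flux = 2EA ⇒ E = |ρ|d/(2ε₀), independent of distance outside.
E = (1.67e-3)(0.0939)/(2·8.85×10^-12) = 8.86e6 N/C.

E ≈ 8.86×10^6 N/C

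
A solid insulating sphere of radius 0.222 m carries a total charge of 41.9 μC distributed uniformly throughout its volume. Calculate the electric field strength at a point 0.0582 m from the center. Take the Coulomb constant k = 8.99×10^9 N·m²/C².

E = 2.00e6 N/C

Symmetry ⇒ E = E(r) r̂. Gaussian sphere of radius r = 0.0582 m (r < R).
For a uniform sphere the enclosed fraction is (r/R)³, so Q_enc = (41.9 μC)(0.0582/0.222)³ = 7.55×10^-7 C.
Since E is radial and uniform over the Gaussian sphere, Φ = E·4πr² = Q_enc/ε₀.
E = k|Q_enc|/r² = (8.99×10^9)(7.55×10^-7)/(0.0582)² = 2.00×10^6 N/C.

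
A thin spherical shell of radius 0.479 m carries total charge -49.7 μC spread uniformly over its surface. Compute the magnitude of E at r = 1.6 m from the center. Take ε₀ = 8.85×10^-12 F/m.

1.75×10^5 N/C

By spherical symmetry E is radial; choose a Gaussian sphere of radius r = 1.6 m (r > 0.479 m).
The entire shell is enclosed: Q_enc = -4.97×10^-5 C.
By Gauss's law, ∮E·dA = E·4πr² = Q_enc/ε₀.
E = |Q_enc|/(4πε₀r²) = (4.97e-5)/(4π·8.85×10^-12·(1.6)²) = 1.75×10^5 N/C.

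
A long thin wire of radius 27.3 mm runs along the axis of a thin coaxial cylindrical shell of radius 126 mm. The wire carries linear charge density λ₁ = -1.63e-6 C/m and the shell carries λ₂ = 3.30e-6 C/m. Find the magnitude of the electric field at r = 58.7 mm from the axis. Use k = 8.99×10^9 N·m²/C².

E = 4.99e5 N/C

By cylindrical symmetry E is radial; use a coaxial Gaussian cylinder of radius 58.7 mm and length L (between the conductors, 27.3 mm < r < 126 mm).
Only the inner wire is enclosed; the outer shell contributes nothing inside itself. λ_enc = λ₁ = -1.63×10^-6 C/m.
Applying ∮E·dA = Q_enc/ε₀ with the end caps contributing no flux:
E = 2k|λ_enc|/r = 2(8.99×10^9)(1.63×10^-6)/(0.0587) = 4.99×10^5 N/C.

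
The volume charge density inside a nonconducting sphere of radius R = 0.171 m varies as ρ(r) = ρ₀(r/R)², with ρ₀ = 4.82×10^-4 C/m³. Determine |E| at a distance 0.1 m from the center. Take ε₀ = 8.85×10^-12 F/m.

|E| ≈ 3.73×10^5 V/m

Use a concentric Gaussian sphere at r = 0.1 m (r < R).
Q_enc = ∫₀^r ρ(r')·4πr'² dr' = (4πρ₀/R²) ∫₀^r r'^4 dr' = 4πρ₀ r^5/(5·R²) = 4.143e-7 C.
By Gauss's law, ∮E·dA = E·4πr² = Q_enc/ε₀.
E = |Q_enc|/(4πε₀r²) = (4.143×10^-7)/(4π·8.85×10^-12·(0.1)²) = 3.73e5 N/C.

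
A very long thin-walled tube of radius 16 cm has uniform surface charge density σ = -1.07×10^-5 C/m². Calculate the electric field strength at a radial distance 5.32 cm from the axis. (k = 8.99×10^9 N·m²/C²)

|E| = 0 N/C

Take a coaxial cylindrical Gaussian surface of radius r = 5.32 cm and length L (r < 16 cm, inside the shell).
All the surface charge lies outside this cylinder: Q_enc = 0, hence E = 0.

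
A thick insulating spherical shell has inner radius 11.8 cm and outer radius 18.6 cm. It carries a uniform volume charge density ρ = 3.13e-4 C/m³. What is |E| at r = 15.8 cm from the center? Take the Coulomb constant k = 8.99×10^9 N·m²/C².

Take a concentric spherical Gaussian surface of radius r = 15.8 cm (within the shell material, 11.8 cm < r < 18.6 cm).
Enclosed charge is the volume from a to r: Q_enc = (4π/3)ρ(r³ − a³) = 3.017e-6 C.
Since E is radial and uniform over the Gaussian sphere, Φ = E·4πr² = Q_enc/ε₀.
E = k|Q_enc|/r² = (8.99×10^9)(3.017×10^-6)/(0.158)² = 1.09e6 N/C.

E = 1.09×10^6 N/C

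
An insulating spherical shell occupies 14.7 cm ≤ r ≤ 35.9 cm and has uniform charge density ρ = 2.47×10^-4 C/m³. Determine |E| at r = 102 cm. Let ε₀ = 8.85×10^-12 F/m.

By spherical symmetry E is radial; choose a Gaussian sphere of radius r = 102 cm (r > 35.9 cm, enclosing the whole shell).
Q_enc = ρ·(4π/3)(b³ − a³) = (2.47e-4)·(4π/3)·((0.359)³ − (0.147)³) = 4.458×10^-5 C.
By Gauss's law, ∮E·dA = E·4πr² = Q_enc/ε₀.
E = |Q_enc|/(4πε₀r²) = (4.458×10^-5)/(4π·8.85×10^-12·(1.02)²) = 3.85×10^5 N/C.

|E| = 3.85×10^5 V/m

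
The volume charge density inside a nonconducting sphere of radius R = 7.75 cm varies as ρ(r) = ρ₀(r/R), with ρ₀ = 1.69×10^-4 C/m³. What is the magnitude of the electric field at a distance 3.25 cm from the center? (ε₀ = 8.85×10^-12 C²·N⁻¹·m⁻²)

|E| ≈ 6.51e4 N/C

Take a concentric spherical Gaussian surface of radius r = 3.25 cm (r < R).
Q_enc = ∫₀^r ρ(r')·4πr'² dr' = (4πρ₀/R) ∫₀^r r'^3 dr' = 4πρ₀ r^4/(4·R) = 7.643e-9 C.
Applying ∮E·dA = Q_enc/ε₀ with Φ = E(4πr²):
E = |Q_enc|/(4πε₀r²) = (7.643e-9)/(4π·8.85×10^-12·(0.0325)²) = 6.51×10^4 N/C.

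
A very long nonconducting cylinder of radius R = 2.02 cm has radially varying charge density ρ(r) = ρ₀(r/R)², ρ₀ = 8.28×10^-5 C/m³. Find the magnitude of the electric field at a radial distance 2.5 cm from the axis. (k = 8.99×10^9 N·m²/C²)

|E| = 3.82e4 N/C

Coaxial Gaussian cylinder, radius r = 2.5 cm, length L (r > R, full charge per length enclosed).
λ_enc = 2π ∫₀^R ρ₀(r'/R)^2 r' dr' = 2πρ₀R²/4 = 5.307×10^-8 C/m.
By Gauss's law (flux through the curved wall only), E·2πrL = λ_enc L/ε₀.
E = 2k|λ_enc|/r = 2(8.99×10^9)(5.307e-8)/(0.025) = 3.82×10^4 N/C.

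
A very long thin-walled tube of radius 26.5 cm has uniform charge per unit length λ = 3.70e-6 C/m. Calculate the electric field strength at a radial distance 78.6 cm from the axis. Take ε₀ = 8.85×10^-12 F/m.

E ≈ 8.47×10^4 V/m

By cylindrical symmetry E is radial; use a coaxial Gaussian cylinder of radius 78.6 cm and length L (r > 26.5 cm).
The full line charge is enclosed: λ_enc = 3.70e-6 C/m.
Gauss's law: E·2πrL = λ_enc L/ε₀.
E = |λ_enc|/(2πε₀r) = (3.70×10^-6)/(2π·8.85×10^-12·0.786) = 8.47e4 N/C.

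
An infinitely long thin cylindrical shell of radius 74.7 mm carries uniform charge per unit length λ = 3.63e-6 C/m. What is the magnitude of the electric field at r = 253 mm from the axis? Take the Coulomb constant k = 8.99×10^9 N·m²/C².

By cylindrical symmetry E is radial; use a coaxial Gaussian cylinder of radius 253 mm and length L (r > 74.7 mm).
The full line charge is enclosed: λ_enc = 3.63×10^-6 C/m.
Applying ∮E·dA = Q_enc/ε₀ with the end caps contributing no flux:
E = 2k|λ_enc|/r = 2(8.99×10^9)(3.63×10^-6)/(0.253) = 2.58×10^5 N/C.

|E| ≈ 2.58e5 V/m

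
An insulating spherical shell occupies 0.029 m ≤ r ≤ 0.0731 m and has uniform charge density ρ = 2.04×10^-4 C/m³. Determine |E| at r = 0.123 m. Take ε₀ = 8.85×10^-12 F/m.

E ≈ 1.86×10^5 N/C

Take a concentric spherical Gaussian surface of radius r = 0.123 m (r > 0.0731 m, enclosing the whole shell).
Q_enc = ρ·(4π/3)(b³ − a³) = (2.04×10^-4)·(4π/3)·((0.0731)³ − (0.029)³) = 3.129×10^-7 C.
Since E is radial and uniform over the Gaussian sphere, Φ = E·4πr² = Q_enc/ε₀.
E = |Q_enc|/(4πε₀r²) = (3.129e-7)/(4π·8.85×10^-12·(0.123)²) = 1.86×10^5 N/C.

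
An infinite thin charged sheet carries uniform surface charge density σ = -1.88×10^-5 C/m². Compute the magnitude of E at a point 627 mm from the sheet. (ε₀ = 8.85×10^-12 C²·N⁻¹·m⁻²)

|E| ≈ 1.06×10^6 V/m

By planar symmetry E is perpendicular to the sheet and uniform; use a Gaussian pillbox with flat faces of area A on each side of the sheet.
Only the two end caps contribute flux: Φ = 2EA. With Q_enc = σA, Gauss's law gives E = |σ|/(2ε₀).
E = |σ|/(2ε₀) = (1.88e-5)/(2·8.85×10^-12) = 1.06×10^6 N/C.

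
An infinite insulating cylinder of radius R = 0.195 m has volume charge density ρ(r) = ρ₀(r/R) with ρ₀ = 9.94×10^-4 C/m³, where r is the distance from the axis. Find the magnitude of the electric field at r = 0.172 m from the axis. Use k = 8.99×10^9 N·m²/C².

|E| = 5.68×10^6 N/C

Take a coaxial cylindrical Gaussian surface of radius r = 0.172 m and length L (r < R).
Integrating ρ over the cross-section to radius r: λ_enc = (2πρ₀/R) ∫₀^r r'^2 dr' = 2πρ₀ r^3/(3·R) = 5.432e-5 C/m.
Gauss's law: E·2πrL = λ_enc L/ε₀.
E = 2k|λ_enc|/r = 2(8.99×10^9)(5.432×10^-5)/(0.172) = 5.68e6 N/C.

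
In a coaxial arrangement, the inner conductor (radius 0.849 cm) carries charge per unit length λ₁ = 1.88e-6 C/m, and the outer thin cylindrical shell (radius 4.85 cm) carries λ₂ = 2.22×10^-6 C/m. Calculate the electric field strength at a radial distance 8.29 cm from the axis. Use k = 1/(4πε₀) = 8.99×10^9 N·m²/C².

Choose a coaxial cylinder of radius r = 8.29 cm (arbitrary length L) as the Gaussian surface (r > 4.85 cm, enclosing both).
λ_enc = λ₁ + λ₂ = (1.88e-6) + (2.22×10^-6) = 4.10×10^-6 C/m.
By Gauss's law (flux through the curved wall only), E·2πrL = λ_enc L/ε₀.
E = 2k|λ_enc|/r = 2(8.99×10^9)(4.10×10^-6)/(0.0829) = 8.89e5 N/C.

|E| = 8.89×10^5 V/m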